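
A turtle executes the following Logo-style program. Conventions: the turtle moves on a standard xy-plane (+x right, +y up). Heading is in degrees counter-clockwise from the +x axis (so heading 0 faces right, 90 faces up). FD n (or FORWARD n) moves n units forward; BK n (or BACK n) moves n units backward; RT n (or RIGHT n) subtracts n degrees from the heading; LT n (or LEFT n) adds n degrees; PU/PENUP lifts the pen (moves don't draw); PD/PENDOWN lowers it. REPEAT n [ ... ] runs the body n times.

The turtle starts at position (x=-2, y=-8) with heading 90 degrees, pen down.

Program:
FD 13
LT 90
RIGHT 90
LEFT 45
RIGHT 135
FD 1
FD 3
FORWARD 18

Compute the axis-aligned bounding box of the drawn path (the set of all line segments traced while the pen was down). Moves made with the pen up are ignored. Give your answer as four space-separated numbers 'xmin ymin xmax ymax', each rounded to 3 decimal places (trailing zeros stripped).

Executing turtle program step by step:
Start: pos=(-2,-8), heading=90, pen down
FD 13: (-2,-8) -> (-2,5) [heading=90, draw]
LT 90: heading 90 -> 180
RT 90: heading 180 -> 90
LT 45: heading 90 -> 135
RT 135: heading 135 -> 0
FD 1: (-2,5) -> (-1,5) [heading=0, draw]
FD 3: (-1,5) -> (2,5) [heading=0, draw]
FD 18: (2,5) -> (20,5) [heading=0, draw]
Final: pos=(20,5), heading=0, 4 segment(s) drawn

Segment endpoints: x in {-2, -2, -1, 2, 20}, y in {-8, 5}
xmin=-2, ymin=-8, xmax=20, ymax=5

Answer: -2 -8 20 5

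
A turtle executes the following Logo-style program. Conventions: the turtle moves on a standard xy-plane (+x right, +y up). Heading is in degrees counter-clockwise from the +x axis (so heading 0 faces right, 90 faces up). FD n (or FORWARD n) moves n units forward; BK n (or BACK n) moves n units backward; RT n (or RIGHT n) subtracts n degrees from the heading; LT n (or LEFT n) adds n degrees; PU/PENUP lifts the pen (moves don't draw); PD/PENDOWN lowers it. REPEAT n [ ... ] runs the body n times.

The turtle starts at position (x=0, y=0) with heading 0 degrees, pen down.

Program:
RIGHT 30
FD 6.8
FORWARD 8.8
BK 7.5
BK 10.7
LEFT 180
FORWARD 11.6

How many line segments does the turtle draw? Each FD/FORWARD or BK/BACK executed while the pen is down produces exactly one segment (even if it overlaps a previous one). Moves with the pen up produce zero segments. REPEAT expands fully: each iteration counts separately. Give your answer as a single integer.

Answer: 5

Derivation:
Executing turtle program step by step:
Start: pos=(0,0), heading=0, pen down
RT 30: heading 0 -> 330
FD 6.8: (0,0) -> (5.889,-3.4) [heading=330, draw]
FD 8.8: (5.889,-3.4) -> (13.51,-7.8) [heading=330, draw]
BK 7.5: (13.51,-7.8) -> (7.015,-4.05) [heading=330, draw]
BK 10.7: (7.015,-4.05) -> (-2.252,1.3) [heading=330, draw]
LT 180: heading 330 -> 150
FD 11.6: (-2.252,1.3) -> (-12.298,7.1) [heading=150, draw]
Final: pos=(-12.298,7.1), heading=150, 5 segment(s) drawn
Segments drawn: 5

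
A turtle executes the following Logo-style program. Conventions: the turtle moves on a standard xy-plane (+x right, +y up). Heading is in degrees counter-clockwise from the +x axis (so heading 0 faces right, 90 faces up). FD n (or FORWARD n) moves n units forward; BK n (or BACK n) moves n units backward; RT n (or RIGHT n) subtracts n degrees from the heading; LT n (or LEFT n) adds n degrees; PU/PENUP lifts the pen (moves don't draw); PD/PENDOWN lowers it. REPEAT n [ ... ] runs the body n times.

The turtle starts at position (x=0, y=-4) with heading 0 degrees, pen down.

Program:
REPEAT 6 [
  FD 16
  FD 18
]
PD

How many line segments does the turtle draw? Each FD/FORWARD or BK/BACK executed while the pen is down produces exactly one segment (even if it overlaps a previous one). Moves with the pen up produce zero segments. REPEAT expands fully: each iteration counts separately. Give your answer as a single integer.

Answer: 12

Derivation:
Executing turtle program step by step:
Start: pos=(0,-4), heading=0, pen down
REPEAT 6 [
  -- iteration 1/6 --
  FD 16: (0,-4) -> (16,-4) [heading=0, draw]
  FD 18: (16,-4) -> (34,-4) [heading=0, draw]
  -- iteration 2/6 --
  FD 16: (34,-4) -> (50,-4) [heading=0, draw]
  FD 18: (50,-4) -> (68,-4) [heading=0, draw]
  -- iteration 3/6 --
  FD 16: (68,-4) -> (84,-4) [heading=0, draw]
  FD 18: (84,-4) -> (102,-4) [heading=0, draw]
  -- iteration 4/6 --
  FD 16: (102,-4) -> (118,-4) [heading=0, draw]
  FD 18: (118,-4) -> (136,-4) [heading=0, draw]
  -- iteration 5/6 --
  FD 16: (136,-4) -> (152,-4) [heading=0, draw]
  FD 18: (152,-4) -> (170,-4) [heading=0, draw]
  -- iteration 6/6 --
  FD 16: (170,-4) -> (186,-4) [heading=0, draw]
  FD 18: (186,-4) -> (204,-4) [heading=0, draw]
]
PD: pen down
Final: pos=(204,-4), heading=0, 12 segment(s) drawn
Segments drawn: 12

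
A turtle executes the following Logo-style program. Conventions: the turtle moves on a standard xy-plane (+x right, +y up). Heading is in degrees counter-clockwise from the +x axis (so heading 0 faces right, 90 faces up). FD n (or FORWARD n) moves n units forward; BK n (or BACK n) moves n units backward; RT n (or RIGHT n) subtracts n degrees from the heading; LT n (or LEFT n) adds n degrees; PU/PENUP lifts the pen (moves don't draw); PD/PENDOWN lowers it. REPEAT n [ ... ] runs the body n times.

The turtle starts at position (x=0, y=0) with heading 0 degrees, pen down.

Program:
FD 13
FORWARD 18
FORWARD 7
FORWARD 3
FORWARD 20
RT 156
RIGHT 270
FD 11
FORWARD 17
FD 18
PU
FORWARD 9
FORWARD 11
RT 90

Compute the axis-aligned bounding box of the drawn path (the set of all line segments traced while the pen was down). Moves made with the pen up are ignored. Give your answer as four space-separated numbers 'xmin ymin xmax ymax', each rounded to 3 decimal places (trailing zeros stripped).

Answer: 0 -42.023 79.71 0

Derivation:
Executing turtle program step by step:
Start: pos=(0,0), heading=0, pen down
FD 13: (0,0) -> (13,0) [heading=0, draw]
FD 18: (13,0) -> (31,0) [heading=0, draw]
FD 7: (31,0) -> (38,0) [heading=0, draw]
FD 3: (38,0) -> (41,0) [heading=0, draw]
FD 20: (41,0) -> (61,0) [heading=0, draw]
RT 156: heading 0 -> 204
RT 270: heading 204 -> 294
FD 11: (61,0) -> (65.474,-10.049) [heading=294, draw]
FD 17: (65.474,-10.049) -> (72.389,-25.579) [heading=294, draw]
FD 18: (72.389,-25.579) -> (79.71,-42.023) [heading=294, draw]
PU: pen up
FD 9: (79.71,-42.023) -> (83.371,-50.245) [heading=294, move]
FD 11: (83.371,-50.245) -> (87.845,-60.294) [heading=294, move]
RT 90: heading 294 -> 204
Final: pos=(87.845,-60.294), heading=204, 8 segment(s) drawn

Segment endpoints: x in {0, 13, 31, 38, 41, 61, 65.474, 72.389, 79.71}, y in {-42.023, -25.579, -10.049, 0}
xmin=0, ymin=-42.023, xmax=79.71, ymax=0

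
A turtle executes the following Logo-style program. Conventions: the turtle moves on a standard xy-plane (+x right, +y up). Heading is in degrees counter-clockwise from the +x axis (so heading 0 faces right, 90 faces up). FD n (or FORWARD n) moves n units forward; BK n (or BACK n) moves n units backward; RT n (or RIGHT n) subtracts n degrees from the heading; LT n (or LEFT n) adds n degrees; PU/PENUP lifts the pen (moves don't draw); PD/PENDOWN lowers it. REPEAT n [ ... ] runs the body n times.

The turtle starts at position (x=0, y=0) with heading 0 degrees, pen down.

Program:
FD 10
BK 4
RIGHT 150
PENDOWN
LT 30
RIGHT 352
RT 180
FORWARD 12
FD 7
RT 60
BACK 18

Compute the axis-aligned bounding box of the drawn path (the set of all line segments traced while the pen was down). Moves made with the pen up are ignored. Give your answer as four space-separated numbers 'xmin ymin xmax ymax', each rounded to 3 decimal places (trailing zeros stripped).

Executing turtle program step by step:
Start: pos=(0,0), heading=0, pen down
FD 10: (0,0) -> (10,0) [heading=0, draw]
BK 4: (10,0) -> (6,0) [heading=0, draw]
RT 150: heading 0 -> 210
PD: pen down
LT 30: heading 210 -> 240
RT 352: heading 240 -> 248
RT 180: heading 248 -> 68
FD 12: (6,0) -> (10.495,11.126) [heading=68, draw]
FD 7: (10.495,11.126) -> (13.118,17.616) [heading=68, draw]
RT 60: heading 68 -> 8
BK 18: (13.118,17.616) -> (-4.707,15.111) [heading=8, draw]
Final: pos=(-4.707,15.111), heading=8, 5 segment(s) drawn

Segment endpoints: x in {-4.707, 0, 6, 10, 10.495, 13.118}, y in {0, 11.126, 15.111, 17.616}
xmin=-4.707, ymin=0, xmax=13.118, ymax=17.616

Answer: -4.707 0 13.118 17.616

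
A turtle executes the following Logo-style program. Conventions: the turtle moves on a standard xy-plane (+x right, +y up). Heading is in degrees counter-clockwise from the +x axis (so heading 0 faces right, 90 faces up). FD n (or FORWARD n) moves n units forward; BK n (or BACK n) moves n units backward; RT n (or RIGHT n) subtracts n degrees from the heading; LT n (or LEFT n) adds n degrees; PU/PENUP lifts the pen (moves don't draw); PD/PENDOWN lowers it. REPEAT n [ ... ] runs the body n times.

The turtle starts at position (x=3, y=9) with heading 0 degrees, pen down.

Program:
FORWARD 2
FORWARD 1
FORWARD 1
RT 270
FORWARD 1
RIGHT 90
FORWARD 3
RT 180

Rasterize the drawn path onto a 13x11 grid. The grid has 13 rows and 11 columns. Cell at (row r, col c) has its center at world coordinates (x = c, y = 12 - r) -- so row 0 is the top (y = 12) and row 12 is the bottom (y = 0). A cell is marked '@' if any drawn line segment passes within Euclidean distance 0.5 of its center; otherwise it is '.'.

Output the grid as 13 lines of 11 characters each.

Answer: ...........
...........
.......@@@@
...@@@@@...
...........
...........
...........
...........
...........
...........
...........
...........
...........

Derivation:
Segment 0: (3,9) -> (5,9)
Segment 1: (5,9) -> (6,9)
Segment 2: (6,9) -> (7,9)
Segment 3: (7,9) -> (7,10)
Segment 4: (7,10) -> (10,10)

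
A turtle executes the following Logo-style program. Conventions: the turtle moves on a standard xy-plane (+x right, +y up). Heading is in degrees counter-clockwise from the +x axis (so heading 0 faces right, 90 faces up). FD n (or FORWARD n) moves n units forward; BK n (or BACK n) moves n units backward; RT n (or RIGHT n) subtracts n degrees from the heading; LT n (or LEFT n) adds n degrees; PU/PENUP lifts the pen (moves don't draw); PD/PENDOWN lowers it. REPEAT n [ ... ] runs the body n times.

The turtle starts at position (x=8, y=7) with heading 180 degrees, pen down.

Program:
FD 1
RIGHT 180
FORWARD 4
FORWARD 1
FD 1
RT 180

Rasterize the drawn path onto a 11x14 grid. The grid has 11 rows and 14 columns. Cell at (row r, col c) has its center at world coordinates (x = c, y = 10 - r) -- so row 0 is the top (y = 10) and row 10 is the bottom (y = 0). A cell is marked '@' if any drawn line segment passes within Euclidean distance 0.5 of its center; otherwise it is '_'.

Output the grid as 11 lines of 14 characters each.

Answer: ______________
______________
______________
_______@@@@@@@
______________
______________
______________
______________
______________
______________
______________

Derivation:
Segment 0: (8,7) -> (7,7)
Segment 1: (7,7) -> (11,7)
Segment 2: (11,7) -> (12,7)
Segment 3: (12,7) -> (13,7)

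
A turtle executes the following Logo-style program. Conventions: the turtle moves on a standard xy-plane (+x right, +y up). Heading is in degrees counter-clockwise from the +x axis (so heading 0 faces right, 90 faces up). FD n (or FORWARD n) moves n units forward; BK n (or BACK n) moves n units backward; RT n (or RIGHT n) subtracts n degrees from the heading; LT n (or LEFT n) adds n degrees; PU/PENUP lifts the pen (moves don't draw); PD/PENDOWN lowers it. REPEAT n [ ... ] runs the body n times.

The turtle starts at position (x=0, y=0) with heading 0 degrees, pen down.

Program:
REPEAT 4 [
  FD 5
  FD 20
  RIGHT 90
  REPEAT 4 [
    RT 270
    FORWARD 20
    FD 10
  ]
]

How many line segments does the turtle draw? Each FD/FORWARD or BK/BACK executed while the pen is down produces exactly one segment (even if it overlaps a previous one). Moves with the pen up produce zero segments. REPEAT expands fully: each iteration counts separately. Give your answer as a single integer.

Answer: 40

Derivation:
Executing turtle program step by step:
Start: pos=(0,0), heading=0, pen down
REPEAT 4 [
  -- iteration 1/4 --
  FD 5: (0,0) -> (5,0) [heading=0, draw]
  FD 20: (5,0) -> (25,0) [heading=0, draw]
  RT 90: heading 0 -> 270
  REPEAT 4 [
    -- iteration 1/4 --
    RT 270: heading 270 -> 0
    FD 20: (25,0) -> (45,0) [heading=0, draw]
    FD 10: (45,0) -> (55,0) [heading=0, draw]
    -- iteration 2/4 --
    RT 270: heading 0 -> 90
    FD 20: (55,0) -> (55,20) [heading=90, draw]
    FD 10: (55,20) -> (55,30) [heading=90, draw]
    -- iteration 3/4 --
    RT 270: heading 90 -> 180
    FD 20: (55,30) -> (35,30) [heading=180, draw]
    FD 10: (35,30) -> (25,30) [heading=180, draw]
    -- iteration 4/4 --
    RT 270: heading 180 -> 270
    FD 20: (25,30) -> (25,10) [heading=270, draw]
    FD 10: (25,10) -> (25,0) [heading=270, draw]
  ]
  -- iteration 2/4 --
  FD 5: (25,0) -> (25,-5) [heading=270, draw]
  FD 20: (25,-5) -> (25,-25) [heading=270, draw]
  RT 90: heading 270 -> 180
  REPEAT 4 [
    -- iteration 1/4 --
    RT 270: heading 180 -> 270
    FD 20: (25,-25) -> (25,-45) [heading=270, draw]
    FD 10: (25,-45) -> (25,-55) [heading=270, draw]
    -- iteration 2/4 --
    RT 270: heading 270 -> 0
    FD 20: (25,-55) -> (45,-55) [heading=0, draw]
    FD 10: (45,-55) -> (55,-55) [heading=0, draw]
    -- iteration 3/4 --
    RT 270: heading 0 -> 90
    FD 20: (55,-55) -> (55,-35) [heading=90, draw]
    FD 10: (55,-35) -> (55,-25) [heading=90, draw]
    -- iteration 4/4 --
    RT 270: heading 90 -> 180
    FD 20: (55,-25) -> (35,-25) [heading=180, draw]
    FD 10: (35,-25) -> (25,-25) [heading=180, draw]
  ]
  -- iteration 3/4 --
  FD 5: (25,-25) -> (20,-25) [heading=180, draw]
  FD 20: (20,-25) -> (0,-25) [heading=180, draw]
  RT 90: heading 180 -> 90
  REPEAT 4 [
    -- iteration 1/4 --
    RT 270: heading 90 -> 180
    FD 20: (0,-25) -> (-20,-25) [heading=180, draw]
    FD 10: (-20,-25) -> (-30,-25) [heading=180, draw]
    -- iteration 2/4 --
    RT 270: heading 180 -> 270
    FD 20: (-30,-25) -> (-30,-45) [heading=270, draw]
    FD 10: (-30,-45) -> (-30,-55) [heading=270, draw]
    -- iteration 3/4 --
    RT 270: heading 270 -> 0
    FD 20: (-30,-55) -> (-10,-55) [heading=0, draw]
    FD 10: (-10,-55) -> (0,-55) [heading=0, draw]
    -- iteration 4/4 --
    RT 270: heading 0 -> 90
    FD 20: (0,-55) -> (0,-35) [heading=90, draw]
    FD 10: (0,-35) -> (0,-25) [heading=90, draw]
  ]
  -- iteration 4/4 --
  FD 5: (0,-25) -> (0,-20) [heading=90, draw]
  FD 20: (0,-20) -> (0,0) [heading=90, draw]
  RT 90: heading 90 -> 0
  REPEAT 4 [
    -- iteration 1/4 --
    RT 270: heading 0 -> 90
    FD 20: (0,0) -> (0,20) [heading=90, draw]
    FD 10: (0,20) -> (0,30) [heading=90, draw]
    -- iteration 2/4 --
    RT 270: heading 90 -> 180
    FD 20: (0,30) -> (-20,30) [heading=180, draw]
    FD 10: (-20,30) -> (-30,30) [heading=180, draw]
    -- iteration 3/4 --
    RT 270: heading 180 -> 270
    FD 20: (-30,30) -> (-30,10) [heading=270, draw]
    FD 10: (-30,10) -> (-30,0) [heading=270, draw]
    -- iteration 4/4 --
    RT 270: heading 270 -> 0
    FD 20: (-30,0) -> (-10,0) [heading=0, draw]
    FD 10: (-10,0) -> (0,0) [heading=0, draw]
  ]
]
Final: pos=(0,0), heading=0, 40 segment(s) drawn
Segments drawn: 40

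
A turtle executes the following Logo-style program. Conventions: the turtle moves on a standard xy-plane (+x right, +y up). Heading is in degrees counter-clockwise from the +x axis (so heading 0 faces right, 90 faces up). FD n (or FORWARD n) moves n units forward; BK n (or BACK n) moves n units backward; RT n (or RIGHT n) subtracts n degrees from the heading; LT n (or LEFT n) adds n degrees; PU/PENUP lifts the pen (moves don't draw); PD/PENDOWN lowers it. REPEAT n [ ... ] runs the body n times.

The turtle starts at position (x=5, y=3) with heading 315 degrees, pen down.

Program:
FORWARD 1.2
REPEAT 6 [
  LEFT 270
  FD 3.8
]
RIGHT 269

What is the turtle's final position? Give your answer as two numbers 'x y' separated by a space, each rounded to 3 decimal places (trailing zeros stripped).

Answer: 0.475 2.151

Derivation:
Executing turtle program step by step:
Start: pos=(5,3), heading=315, pen down
FD 1.2: (5,3) -> (5.849,2.151) [heading=315, draw]
REPEAT 6 [
  -- iteration 1/6 --
  LT 270: heading 315 -> 225
  FD 3.8: (5.849,2.151) -> (3.162,-0.536) [heading=225, draw]
  -- iteration 2/6 --
  LT 270: heading 225 -> 135
  FD 3.8: (3.162,-0.536) -> (0.475,2.151) [heading=135, draw]
  -- iteration 3/6 --
  LT 270: heading 135 -> 45
  FD 3.8: (0.475,2.151) -> (3.162,4.838) [heading=45, draw]
  -- iteration 4/6 --
  LT 270: heading 45 -> 315
  FD 3.8: (3.162,4.838) -> (5.849,2.151) [heading=315, draw]
  -- iteration 5/6 --
  LT 270: heading 315 -> 225
  FD 3.8: (5.849,2.151) -> (3.162,-0.536) [heading=225, draw]
  -- iteration 6/6 --
  LT 270: heading 225 -> 135
  FD 3.8: (3.162,-0.536) -> (0.475,2.151) [heading=135, draw]
]
RT 269: heading 135 -> 226
Final: pos=(0.475,2.151), heading=226, 7 segment(s) drawn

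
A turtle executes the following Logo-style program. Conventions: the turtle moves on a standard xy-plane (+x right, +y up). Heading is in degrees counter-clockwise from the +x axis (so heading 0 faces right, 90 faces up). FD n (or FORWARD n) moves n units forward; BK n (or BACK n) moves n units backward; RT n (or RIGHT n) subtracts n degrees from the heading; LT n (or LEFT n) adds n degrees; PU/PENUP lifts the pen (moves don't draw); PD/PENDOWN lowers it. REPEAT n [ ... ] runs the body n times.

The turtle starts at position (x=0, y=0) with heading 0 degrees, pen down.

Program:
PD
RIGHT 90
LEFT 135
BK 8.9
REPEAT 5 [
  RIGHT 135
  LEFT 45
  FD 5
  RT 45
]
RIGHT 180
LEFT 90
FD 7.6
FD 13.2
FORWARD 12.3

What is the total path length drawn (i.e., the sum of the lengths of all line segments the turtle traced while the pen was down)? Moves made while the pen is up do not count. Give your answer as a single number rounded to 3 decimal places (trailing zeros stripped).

Answer: 67

Derivation:
Executing turtle program step by step:
Start: pos=(0,0), heading=0, pen down
PD: pen down
RT 90: heading 0 -> 270
LT 135: heading 270 -> 45
BK 8.9: (0,0) -> (-6.293,-6.293) [heading=45, draw]
REPEAT 5 [
  -- iteration 1/5 --
  RT 135: heading 45 -> 270
  LT 45: heading 270 -> 315
  FD 5: (-6.293,-6.293) -> (-2.758,-9.829) [heading=315, draw]
  RT 45: heading 315 -> 270
  -- iteration 2/5 --
  RT 135: heading 270 -> 135
  LT 45: heading 135 -> 180
  FD 5: (-2.758,-9.829) -> (-7.758,-9.829) [heading=180, draw]
  RT 45: heading 180 -> 135
  -- iteration 3/5 --
  RT 135: heading 135 -> 0
  LT 45: heading 0 -> 45
  FD 5: (-7.758,-9.829) -> (-4.222,-6.293) [heading=45, draw]
  RT 45: heading 45 -> 0
  -- iteration 4/5 --
  RT 135: heading 0 -> 225
  LT 45: heading 225 -> 270
  FD 5: (-4.222,-6.293) -> (-4.222,-11.293) [heading=270, draw]
  RT 45: heading 270 -> 225
  -- iteration 5/5 --
  RT 135: heading 225 -> 90
  LT 45: heading 90 -> 135
  FD 5: (-4.222,-11.293) -> (-7.758,-7.758) [heading=135, draw]
  RT 45: heading 135 -> 90
]
RT 180: heading 90 -> 270
LT 90: heading 270 -> 0
FD 7.6: (-7.758,-7.758) -> (-0.158,-7.758) [heading=0, draw]
FD 13.2: (-0.158,-7.758) -> (13.042,-7.758) [heading=0, draw]
FD 12.3: (13.042,-7.758) -> (25.342,-7.758) [heading=0, draw]
Final: pos=(25.342,-7.758), heading=0, 9 segment(s) drawn

Segment lengths:
  seg 1: (0,0) -> (-6.293,-6.293), length = 8.9
  seg 2: (-6.293,-6.293) -> (-2.758,-9.829), length = 5
  seg 3: (-2.758,-9.829) -> (-7.758,-9.829), length = 5
  seg 4: (-7.758,-9.829) -> (-4.222,-6.293), length = 5
  seg 5: (-4.222,-6.293) -> (-4.222,-11.293), length = 5
  seg 6: (-4.222,-11.293) -> (-7.758,-7.758), length = 5
  seg 7: (-7.758,-7.758) -> (-0.158,-7.758), length = 7.6
  seg 8: (-0.158,-7.758) -> (13.042,-7.758), length = 13.2
  seg 9: (13.042,-7.758) -> (25.342,-7.758), length = 12.3
Total = 67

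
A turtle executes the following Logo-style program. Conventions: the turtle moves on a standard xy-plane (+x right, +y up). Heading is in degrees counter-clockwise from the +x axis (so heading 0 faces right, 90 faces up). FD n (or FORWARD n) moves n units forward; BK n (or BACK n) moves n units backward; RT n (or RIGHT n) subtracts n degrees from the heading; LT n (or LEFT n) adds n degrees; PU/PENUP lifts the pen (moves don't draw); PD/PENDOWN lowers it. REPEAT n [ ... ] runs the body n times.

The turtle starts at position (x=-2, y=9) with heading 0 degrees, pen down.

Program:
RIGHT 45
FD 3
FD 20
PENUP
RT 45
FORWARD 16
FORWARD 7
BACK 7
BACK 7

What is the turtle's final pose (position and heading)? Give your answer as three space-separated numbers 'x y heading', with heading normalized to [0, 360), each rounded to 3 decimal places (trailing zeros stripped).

Executing turtle program step by step:
Start: pos=(-2,9), heading=0, pen down
RT 45: heading 0 -> 315
FD 3: (-2,9) -> (0.121,6.879) [heading=315, draw]
FD 20: (0.121,6.879) -> (14.263,-7.263) [heading=315, draw]
PU: pen up
RT 45: heading 315 -> 270
FD 16: (14.263,-7.263) -> (14.263,-23.263) [heading=270, move]
FD 7: (14.263,-23.263) -> (14.263,-30.263) [heading=270, move]
BK 7: (14.263,-30.263) -> (14.263,-23.263) [heading=270, move]
BK 7: (14.263,-23.263) -> (14.263,-16.263) [heading=270, move]
Final: pos=(14.263,-16.263), heading=270, 2 segment(s) drawn

Answer: 14.263 -16.263 270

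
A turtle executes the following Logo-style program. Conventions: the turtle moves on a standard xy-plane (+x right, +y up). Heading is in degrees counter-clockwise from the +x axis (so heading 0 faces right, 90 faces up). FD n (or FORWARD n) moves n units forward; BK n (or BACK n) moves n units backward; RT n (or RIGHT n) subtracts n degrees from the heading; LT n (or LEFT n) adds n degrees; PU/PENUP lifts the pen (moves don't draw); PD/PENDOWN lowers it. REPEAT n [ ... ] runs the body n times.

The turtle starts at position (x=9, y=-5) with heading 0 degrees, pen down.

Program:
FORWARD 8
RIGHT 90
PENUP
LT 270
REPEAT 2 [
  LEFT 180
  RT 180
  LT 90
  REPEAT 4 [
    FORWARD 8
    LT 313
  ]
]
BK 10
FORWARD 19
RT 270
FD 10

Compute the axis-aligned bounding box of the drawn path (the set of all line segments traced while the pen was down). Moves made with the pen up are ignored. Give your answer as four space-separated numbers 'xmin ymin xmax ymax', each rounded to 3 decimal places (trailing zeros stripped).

Answer: 9 -5 17 -5

Derivation:
Executing turtle program step by step:
Start: pos=(9,-5), heading=0, pen down
FD 8: (9,-5) -> (17,-5) [heading=0, draw]
RT 90: heading 0 -> 270
PU: pen up
LT 270: heading 270 -> 180
REPEAT 2 [
  -- iteration 1/2 --
  LT 180: heading 180 -> 0
  RT 180: heading 0 -> 180
  LT 90: heading 180 -> 270
  REPEAT 4 [
    -- iteration 1/4 --
    FD 8: (17,-5) -> (17,-13) [heading=270, move]
    LT 313: heading 270 -> 223
    -- iteration 2/4 --
    FD 8: (17,-13) -> (11.149,-18.456) [heading=223, move]
    LT 313: heading 223 -> 176
    -- iteration 3/4 --
    FD 8: (11.149,-18.456) -> (3.169,-17.898) [heading=176, move]
    LT 313: heading 176 -> 129
    -- iteration 4/4 --
    FD 8: (3.169,-17.898) -> (-1.866,-11.681) [heading=129, move]
    LT 313: heading 129 -> 82
  ]
  -- iteration 2/2 --
  LT 180: heading 82 -> 262
  RT 180: heading 262 -> 82
  LT 90: heading 82 -> 172
  REPEAT 4 [
    -- iteration 1/4 --
    FD 8: (-1.866,-11.681) -> (-9.788,-10.567) [heading=172, move]
    LT 313: heading 172 -> 125
    -- iteration 2/4 --
    FD 8: (-9.788,-10.567) -> (-14.377,-4.014) [heading=125, move]
    LT 313: heading 125 -> 78
    -- iteration 3/4 --
    FD 8: (-14.377,-4.014) -> (-12.713,3.811) [heading=78, move]
    LT 313: heading 78 -> 31
    -- iteration 4/4 --
    FD 8: (-12.713,3.811) -> (-5.856,7.931) [heading=31, move]
    LT 313: heading 31 -> 344
  ]
]
BK 10: (-5.856,7.931) -> (-15.469,10.688) [heading=344, move]
FD 19: (-15.469,10.688) -> (2.795,5.451) [heading=344, move]
RT 270: heading 344 -> 74
FD 10: (2.795,5.451) -> (5.552,15.063) [heading=74, move]
Final: pos=(5.552,15.063), heading=74, 1 segment(s) drawn

Segment endpoints: x in {9, 17}, y in {-5}
xmin=9, ymin=-5, xmax=17, ymax=-5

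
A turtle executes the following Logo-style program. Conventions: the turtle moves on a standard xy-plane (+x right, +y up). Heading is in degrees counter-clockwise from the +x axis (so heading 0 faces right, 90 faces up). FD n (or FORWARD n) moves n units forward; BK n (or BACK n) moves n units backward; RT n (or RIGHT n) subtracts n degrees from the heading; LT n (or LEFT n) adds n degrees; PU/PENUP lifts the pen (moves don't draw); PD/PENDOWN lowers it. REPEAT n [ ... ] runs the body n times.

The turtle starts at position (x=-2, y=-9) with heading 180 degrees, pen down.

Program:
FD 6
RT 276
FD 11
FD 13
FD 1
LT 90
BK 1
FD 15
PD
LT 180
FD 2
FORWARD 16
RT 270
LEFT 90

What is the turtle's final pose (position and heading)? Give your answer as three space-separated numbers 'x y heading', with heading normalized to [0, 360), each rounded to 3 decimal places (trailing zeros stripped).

Answer: -14.591 -33.445 354

Derivation:
Executing turtle program step by step:
Start: pos=(-2,-9), heading=180, pen down
FD 6: (-2,-9) -> (-8,-9) [heading=180, draw]
RT 276: heading 180 -> 264
FD 11: (-8,-9) -> (-9.15,-19.94) [heading=264, draw]
FD 13: (-9.15,-19.94) -> (-10.509,-32.869) [heading=264, draw]
FD 1: (-10.509,-32.869) -> (-10.613,-33.863) [heading=264, draw]
LT 90: heading 264 -> 354
BK 1: (-10.613,-33.863) -> (-11.608,-33.759) [heading=354, draw]
FD 15: (-11.608,-33.759) -> (3.31,-35.326) [heading=354, draw]
PD: pen down
LT 180: heading 354 -> 174
FD 2: (3.31,-35.326) -> (1.321,-35.117) [heading=174, draw]
FD 16: (1.321,-35.117) -> (-14.591,-33.445) [heading=174, draw]
RT 270: heading 174 -> 264
LT 90: heading 264 -> 354
Final: pos=(-14.591,-33.445), heading=354, 8 segment(s) drawn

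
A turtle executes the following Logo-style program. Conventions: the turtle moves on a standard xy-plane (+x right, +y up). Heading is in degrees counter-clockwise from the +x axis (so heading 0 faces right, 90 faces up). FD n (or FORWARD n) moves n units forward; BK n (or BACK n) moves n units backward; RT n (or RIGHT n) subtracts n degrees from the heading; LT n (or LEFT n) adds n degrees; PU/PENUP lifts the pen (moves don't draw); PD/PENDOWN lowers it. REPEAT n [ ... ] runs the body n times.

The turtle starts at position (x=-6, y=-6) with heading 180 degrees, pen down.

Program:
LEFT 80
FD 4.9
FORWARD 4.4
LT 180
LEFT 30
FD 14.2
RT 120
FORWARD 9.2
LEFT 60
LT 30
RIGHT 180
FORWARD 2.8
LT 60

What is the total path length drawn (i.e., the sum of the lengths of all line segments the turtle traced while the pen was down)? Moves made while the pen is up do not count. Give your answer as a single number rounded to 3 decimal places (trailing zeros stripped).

Answer: 35.5

Derivation:
Executing turtle program step by step:
Start: pos=(-6,-6), heading=180, pen down
LT 80: heading 180 -> 260
FD 4.9: (-6,-6) -> (-6.851,-10.826) [heading=260, draw]
FD 4.4: (-6.851,-10.826) -> (-7.615,-15.159) [heading=260, draw]
LT 180: heading 260 -> 80
LT 30: heading 80 -> 110
FD 14.2: (-7.615,-15.159) -> (-12.472,-1.815) [heading=110, draw]
RT 120: heading 110 -> 350
FD 9.2: (-12.472,-1.815) -> (-3.411,-3.413) [heading=350, draw]
LT 60: heading 350 -> 50
LT 30: heading 50 -> 80
RT 180: heading 80 -> 260
FD 2.8: (-3.411,-3.413) -> (-3.898,-6.17) [heading=260, draw]
LT 60: heading 260 -> 320
Final: pos=(-3.898,-6.17), heading=320, 5 segment(s) drawn

Segment lengths:
  seg 1: (-6,-6) -> (-6.851,-10.826), length = 4.9
  seg 2: (-6.851,-10.826) -> (-7.615,-15.159), length = 4.4
  seg 3: (-7.615,-15.159) -> (-12.472,-1.815), length = 14.2
  seg 4: (-12.472,-1.815) -> (-3.411,-3.413), length = 9.2
  seg 5: (-3.411,-3.413) -> (-3.898,-6.17), length = 2.8
Total = 35.5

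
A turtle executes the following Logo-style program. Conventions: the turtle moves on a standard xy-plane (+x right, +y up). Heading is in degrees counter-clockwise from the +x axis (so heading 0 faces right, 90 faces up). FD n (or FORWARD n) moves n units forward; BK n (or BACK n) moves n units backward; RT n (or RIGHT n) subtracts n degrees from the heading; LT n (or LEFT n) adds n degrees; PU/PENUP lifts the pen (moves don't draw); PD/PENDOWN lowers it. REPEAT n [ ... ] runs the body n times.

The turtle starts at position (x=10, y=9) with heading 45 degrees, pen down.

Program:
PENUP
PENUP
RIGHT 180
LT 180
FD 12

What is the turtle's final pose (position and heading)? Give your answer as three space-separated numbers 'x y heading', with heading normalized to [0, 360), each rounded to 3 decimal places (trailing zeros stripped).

Answer: 18.485 17.485 45

Derivation:
Executing turtle program step by step:
Start: pos=(10,9), heading=45, pen down
PU: pen up
PU: pen up
RT 180: heading 45 -> 225
LT 180: heading 225 -> 45
FD 12: (10,9) -> (18.485,17.485) [heading=45, move]
Final: pos=(18.485,17.485), heading=45, 0 segment(s) drawn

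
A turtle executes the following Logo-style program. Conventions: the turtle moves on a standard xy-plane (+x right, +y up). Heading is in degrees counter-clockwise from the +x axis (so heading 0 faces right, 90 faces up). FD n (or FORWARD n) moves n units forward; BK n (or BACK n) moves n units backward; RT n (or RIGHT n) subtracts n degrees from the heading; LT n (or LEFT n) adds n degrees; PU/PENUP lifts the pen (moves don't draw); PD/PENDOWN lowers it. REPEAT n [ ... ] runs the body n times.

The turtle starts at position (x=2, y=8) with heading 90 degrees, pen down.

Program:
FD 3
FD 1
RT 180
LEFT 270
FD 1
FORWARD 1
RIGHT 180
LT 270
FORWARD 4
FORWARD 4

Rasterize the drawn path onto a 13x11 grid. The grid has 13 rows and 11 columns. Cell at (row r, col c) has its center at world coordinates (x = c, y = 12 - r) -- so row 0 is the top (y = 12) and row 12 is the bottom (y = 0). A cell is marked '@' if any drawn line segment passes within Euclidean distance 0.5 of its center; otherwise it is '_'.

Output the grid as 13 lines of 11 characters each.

Answer: @@@________
@_@________
@_@________
@_@________
@_@________
@__________
@__________
@__________
@__________
___________
___________
___________
___________

Derivation:
Segment 0: (2,8) -> (2,11)
Segment 1: (2,11) -> (2,12)
Segment 2: (2,12) -> (1,12)
Segment 3: (1,12) -> (0,12)
Segment 4: (0,12) -> (-0,8)
Segment 5: (-0,8) -> (-0,4)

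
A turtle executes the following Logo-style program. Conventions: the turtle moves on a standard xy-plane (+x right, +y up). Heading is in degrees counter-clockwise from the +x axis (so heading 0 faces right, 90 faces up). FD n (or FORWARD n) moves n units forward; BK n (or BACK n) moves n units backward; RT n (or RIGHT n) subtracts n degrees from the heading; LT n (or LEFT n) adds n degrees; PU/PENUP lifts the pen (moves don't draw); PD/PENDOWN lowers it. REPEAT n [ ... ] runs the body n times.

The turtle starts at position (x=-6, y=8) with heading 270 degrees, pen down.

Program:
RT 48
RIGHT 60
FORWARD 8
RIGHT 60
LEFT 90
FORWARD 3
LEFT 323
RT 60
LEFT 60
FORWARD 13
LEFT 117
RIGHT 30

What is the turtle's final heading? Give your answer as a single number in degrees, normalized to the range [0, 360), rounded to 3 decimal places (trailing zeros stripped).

Answer: 242

Derivation:
Executing turtle program step by step:
Start: pos=(-6,8), heading=270, pen down
RT 48: heading 270 -> 222
RT 60: heading 222 -> 162
FD 8: (-6,8) -> (-13.608,10.472) [heading=162, draw]
RT 60: heading 162 -> 102
LT 90: heading 102 -> 192
FD 3: (-13.608,10.472) -> (-16.543,9.848) [heading=192, draw]
LT 323: heading 192 -> 155
RT 60: heading 155 -> 95
LT 60: heading 95 -> 155
FD 13: (-16.543,9.848) -> (-28.325,15.342) [heading=155, draw]
LT 117: heading 155 -> 272
RT 30: heading 272 -> 242
Final: pos=(-28.325,15.342), heading=242, 3 segment(s) drawn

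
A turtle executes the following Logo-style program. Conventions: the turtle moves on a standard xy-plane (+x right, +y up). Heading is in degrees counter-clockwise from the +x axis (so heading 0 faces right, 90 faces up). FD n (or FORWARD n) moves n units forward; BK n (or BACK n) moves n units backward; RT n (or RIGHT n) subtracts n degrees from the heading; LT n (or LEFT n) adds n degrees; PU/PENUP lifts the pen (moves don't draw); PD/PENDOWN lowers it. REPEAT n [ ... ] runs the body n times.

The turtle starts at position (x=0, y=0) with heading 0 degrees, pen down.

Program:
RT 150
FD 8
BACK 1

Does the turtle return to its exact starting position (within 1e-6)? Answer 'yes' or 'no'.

Answer: no

Derivation:
Executing turtle program step by step:
Start: pos=(0,0), heading=0, pen down
RT 150: heading 0 -> 210
FD 8: (0,0) -> (-6.928,-4) [heading=210, draw]
BK 1: (-6.928,-4) -> (-6.062,-3.5) [heading=210, draw]
Final: pos=(-6.062,-3.5), heading=210, 2 segment(s) drawn

Start position: (0, 0)
Final position: (-6.062, -3.5)
Distance = 7; >= 1e-6 -> NOT closed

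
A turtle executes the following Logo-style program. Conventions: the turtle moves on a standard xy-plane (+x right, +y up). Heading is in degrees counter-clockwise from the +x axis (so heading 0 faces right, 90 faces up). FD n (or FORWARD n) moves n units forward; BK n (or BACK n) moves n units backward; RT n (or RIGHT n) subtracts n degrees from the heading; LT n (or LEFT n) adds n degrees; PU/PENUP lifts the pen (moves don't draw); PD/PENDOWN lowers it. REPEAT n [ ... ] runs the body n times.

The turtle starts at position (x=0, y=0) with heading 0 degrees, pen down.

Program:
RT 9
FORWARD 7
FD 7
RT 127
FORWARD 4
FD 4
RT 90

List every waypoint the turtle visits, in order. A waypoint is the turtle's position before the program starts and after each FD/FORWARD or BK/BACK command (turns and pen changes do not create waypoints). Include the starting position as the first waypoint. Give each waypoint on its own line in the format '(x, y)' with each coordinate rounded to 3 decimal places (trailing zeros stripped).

Answer: (0, 0)
(6.914, -1.095)
(13.828, -2.19)
(10.95, -4.969)
(8.073, -7.747)

Derivation:
Executing turtle program step by step:
Start: pos=(0,0), heading=0, pen down
RT 9: heading 0 -> 351
FD 7: (0,0) -> (6.914,-1.095) [heading=351, draw]
FD 7: (6.914,-1.095) -> (13.828,-2.19) [heading=351, draw]
RT 127: heading 351 -> 224
FD 4: (13.828,-2.19) -> (10.95,-4.969) [heading=224, draw]
FD 4: (10.95,-4.969) -> (8.073,-7.747) [heading=224, draw]
RT 90: heading 224 -> 134
Final: pos=(8.073,-7.747), heading=134, 4 segment(s) drawn
Waypoints (5 total):
(0, 0)
(6.914, -1.095)
(13.828, -2.19)
(10.95, -4.969)
(8.073, -7.747)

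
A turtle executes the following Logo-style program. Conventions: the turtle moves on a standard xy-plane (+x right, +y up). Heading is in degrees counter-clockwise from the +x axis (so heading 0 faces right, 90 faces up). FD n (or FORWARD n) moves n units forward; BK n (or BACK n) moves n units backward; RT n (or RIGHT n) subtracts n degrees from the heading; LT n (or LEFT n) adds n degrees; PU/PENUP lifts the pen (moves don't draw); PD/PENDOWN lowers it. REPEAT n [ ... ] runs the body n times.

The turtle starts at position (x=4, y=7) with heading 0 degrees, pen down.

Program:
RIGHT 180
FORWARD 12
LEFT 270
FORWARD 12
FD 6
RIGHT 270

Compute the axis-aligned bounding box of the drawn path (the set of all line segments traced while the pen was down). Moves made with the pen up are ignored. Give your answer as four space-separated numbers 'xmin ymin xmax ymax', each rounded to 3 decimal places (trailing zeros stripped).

Executing turtle program step by step:
Start: pos=(4,7), heading=0, pen down
RT 180: heading 0 -> 180
FD 12: (4,7) -> (-8,7) [heading=180, draw]
LT 270: heading 180 -> 90
FD 12: (-8,7) -> (-8,19) [heading=90, draw]
FD 6: (-8,19) -> (-8,25) [heading=90, draw]
RT 270: heading 90 -> 180
Final: pos=(-8,25), heading=180, 3 segment(s) drawn

Segment endpoints: x in {-8, -8, 4}, y in {7, 7, 19, 25}
xmin=-8, ymin=7, xmax=4, ymax=25

Answer: -8 7 4 25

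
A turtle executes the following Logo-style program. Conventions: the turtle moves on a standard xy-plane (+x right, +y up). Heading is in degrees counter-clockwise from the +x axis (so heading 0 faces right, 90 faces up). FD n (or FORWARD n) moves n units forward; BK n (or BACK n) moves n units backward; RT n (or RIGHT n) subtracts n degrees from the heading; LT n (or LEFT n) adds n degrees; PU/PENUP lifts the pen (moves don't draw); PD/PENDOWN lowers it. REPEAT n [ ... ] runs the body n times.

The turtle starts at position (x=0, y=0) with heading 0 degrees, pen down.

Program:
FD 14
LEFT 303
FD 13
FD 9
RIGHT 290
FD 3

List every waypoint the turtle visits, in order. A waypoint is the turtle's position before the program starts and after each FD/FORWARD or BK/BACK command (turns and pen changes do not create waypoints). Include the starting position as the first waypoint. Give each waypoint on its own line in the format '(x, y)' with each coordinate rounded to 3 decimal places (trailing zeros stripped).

Executing turtle program step by step:
Start: pos=(0,0), heading=0, pen down
FD 14: (0,0) -> (14,0) [heading=0, draw]
LT 303: heading 0 -> 303
FD 13: (14,0) -> (21.08,-10.903) [heading=303, draw]
FD 9: (21.08,-10.903) -> (25.982,-18.451) [heading=303, draw]
RT 290: heading 303 -> 13
FD 3: (25.982,-18.451) -> (28.905,-17.776) [heading=13, draw]
Final: pos=(28.905,-17.776), heading=13, 4 segment(s) drawn
Waypoints (5 total):
(0, 0)
(14, 0)
(21.08, -10.903)
(25.982, -18.451)
(28.905, -17.776)

Answer: (0, 0)
(14, 0)
(21.08, -10.903)
(25.982, -18.451)
(28.905, -17.776)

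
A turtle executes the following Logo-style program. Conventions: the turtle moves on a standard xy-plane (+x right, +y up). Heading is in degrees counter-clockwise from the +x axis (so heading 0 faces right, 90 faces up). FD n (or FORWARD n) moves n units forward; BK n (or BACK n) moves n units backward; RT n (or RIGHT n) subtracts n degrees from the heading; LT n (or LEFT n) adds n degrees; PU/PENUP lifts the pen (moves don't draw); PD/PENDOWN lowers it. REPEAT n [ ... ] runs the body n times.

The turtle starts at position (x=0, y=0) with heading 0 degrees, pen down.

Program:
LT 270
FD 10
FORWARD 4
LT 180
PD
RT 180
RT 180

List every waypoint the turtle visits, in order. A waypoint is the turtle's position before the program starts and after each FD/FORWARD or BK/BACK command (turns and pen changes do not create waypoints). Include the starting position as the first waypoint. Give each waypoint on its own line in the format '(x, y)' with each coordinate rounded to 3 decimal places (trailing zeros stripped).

Executing turtle program step by step:
Start: pos=(0,0), heading=0, pen down
LT 270: heading 0 -> 270
FD 10: (0,0) -> (0,-10) [heading=270, draw]
FD 4: (0,-10) -> (0,-14) [heading=270, draw]
LT 180: heading 270 -> 90
PD: pen down
RT 180: heading 90 -> 270
RT 180: heading 270 -> 90
Final: pos=(0,-14), heading=90, 2 segment(s) drawn
Waypoints (3 total):
(0, 0)
(0, -10)
(0, -14)

Answer: (0, 0)
(0, -10)
(0, -14)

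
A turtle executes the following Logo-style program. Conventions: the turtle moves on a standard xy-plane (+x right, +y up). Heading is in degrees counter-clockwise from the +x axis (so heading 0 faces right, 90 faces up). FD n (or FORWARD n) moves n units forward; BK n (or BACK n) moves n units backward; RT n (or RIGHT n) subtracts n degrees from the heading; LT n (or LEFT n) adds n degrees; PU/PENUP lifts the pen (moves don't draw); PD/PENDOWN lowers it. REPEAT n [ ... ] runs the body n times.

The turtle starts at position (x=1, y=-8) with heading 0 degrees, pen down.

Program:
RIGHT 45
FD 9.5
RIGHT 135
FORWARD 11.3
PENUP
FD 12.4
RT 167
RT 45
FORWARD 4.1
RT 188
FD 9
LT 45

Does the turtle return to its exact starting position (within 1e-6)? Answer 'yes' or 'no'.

Answer: no

Derivation:
Executing turtle program step by step:
Start: pos=(1,-8), heading=0, pen down
RT 45: heading 0 -> 315
FD 9.5: (1,-8) -> (7.718,-14.718) [heading=315, draw]
RT 135: heading 315 -> 180
FD 11.3: (7.718,-14.718) -> (-3.582,-14.718) [heading=180, draw]
PU: pen up
FD 12.4: (-3.582,-14.718) -> (-15.982,-14.718) [heading=180, move]
RT 167: heading 180 -> 13
RT 45: heading 13 -> 328
FD 4.1: (-15.982,-14.718) -> (-12.505,-16.89) [heading=328, move]
RT 188: heading 328 -> 140
FD 9: (-12.505,-16.89) -> (-19.4,-11.105) [heading=140, move]
LT 45: heading 140 -> 185
Final: pos=(-19.4,-11.105), heading=185, 2 segment(s) drawn

Start position: (1, -8)
Final position: (-19.4, -11.105)
Distance = 20.635; >= 1e-6 -> NOT closed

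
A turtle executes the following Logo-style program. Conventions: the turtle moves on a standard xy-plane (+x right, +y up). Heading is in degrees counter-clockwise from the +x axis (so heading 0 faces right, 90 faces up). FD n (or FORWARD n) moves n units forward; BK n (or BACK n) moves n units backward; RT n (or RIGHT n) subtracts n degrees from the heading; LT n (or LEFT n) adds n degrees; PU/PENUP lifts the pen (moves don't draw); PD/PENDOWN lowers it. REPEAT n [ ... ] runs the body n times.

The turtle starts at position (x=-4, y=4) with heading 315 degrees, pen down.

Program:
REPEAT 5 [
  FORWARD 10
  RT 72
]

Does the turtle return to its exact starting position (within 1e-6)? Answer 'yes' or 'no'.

Answer: yes

Derivation:
Executing turtle program step by step:
Start: pos=(-4,4), heading=315, pen down
REPEAT 5 [
  -- iteration 1/5 --
  FD 10: (-4,4) -> (3.071,-3.071) [heading=315, draw]
  RT 72: heading 315 -> 243
  -- iteration 2/5 --
  FD 10: (3.071,-3.071) -> (-1.469,-11.981) [heading=243, draw]
  RT 72: heading 243 -> 171
  -- iteration 3/5 --
  FD 10: (-1.469,-11.981) -> (-11.346,-10.417) [heading=171, draw]
  RT 72: heading 171 -> 99
  -- iteration 4/5 --
  FD 10: (-11.346,-10.417) -> (-12.91,-0.54) [heading=99, draw]
  RT 72: heading 99 -> 27
  -- iteration 5/5 --
  FD 10: (-12.91,-0.54) -> (-4,4) [heading=27, draw]
  RT 72: heading 27 -> 315
]
Final: pos=(-4,4), heading=315, 5 segment(s) drawn

Start position: (-4, 4)
Final position: (-4, 4)
Distance = 0; < 1e-6 -> CLOSED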